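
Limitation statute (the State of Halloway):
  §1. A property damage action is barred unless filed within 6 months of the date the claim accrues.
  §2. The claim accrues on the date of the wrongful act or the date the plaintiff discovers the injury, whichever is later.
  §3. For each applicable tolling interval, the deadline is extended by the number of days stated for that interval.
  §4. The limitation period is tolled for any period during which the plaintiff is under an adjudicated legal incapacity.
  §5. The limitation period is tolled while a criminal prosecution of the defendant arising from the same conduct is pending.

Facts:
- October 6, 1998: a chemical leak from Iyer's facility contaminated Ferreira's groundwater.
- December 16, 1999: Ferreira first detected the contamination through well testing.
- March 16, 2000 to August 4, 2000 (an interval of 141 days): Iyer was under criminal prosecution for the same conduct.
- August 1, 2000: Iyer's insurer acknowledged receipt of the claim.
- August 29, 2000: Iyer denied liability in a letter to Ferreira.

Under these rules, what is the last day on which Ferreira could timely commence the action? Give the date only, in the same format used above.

November 4, 2000

Taking the later of the act (October 6, 1998) and discovery (December 16, 1999), the claim accrued on December 16, 1999.
Adding the 6 months base period to December 16, 1999 gives a deadline of June 16, 2000, before any tolling.
The pending criminal prosecution from March 16, 2000 to August 4, 2000 tolled the period for 141 days, extending the deadline to November 4, 2000.
The other events in the timeline have no effect on the limitation period under the stated rules.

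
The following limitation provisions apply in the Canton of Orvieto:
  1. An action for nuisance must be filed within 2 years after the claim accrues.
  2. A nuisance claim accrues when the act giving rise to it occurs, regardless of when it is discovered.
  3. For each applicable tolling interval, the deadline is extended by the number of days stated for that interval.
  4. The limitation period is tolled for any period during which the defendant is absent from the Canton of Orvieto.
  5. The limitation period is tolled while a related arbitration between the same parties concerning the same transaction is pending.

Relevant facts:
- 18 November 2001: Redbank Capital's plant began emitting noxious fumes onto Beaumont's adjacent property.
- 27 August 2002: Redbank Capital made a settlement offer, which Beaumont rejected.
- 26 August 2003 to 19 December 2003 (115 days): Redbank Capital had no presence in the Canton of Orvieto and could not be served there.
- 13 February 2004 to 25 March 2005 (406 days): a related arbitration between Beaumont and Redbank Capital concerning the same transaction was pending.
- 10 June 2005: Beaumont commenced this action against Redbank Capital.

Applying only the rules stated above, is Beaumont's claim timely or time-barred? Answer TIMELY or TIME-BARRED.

TIME-BARRED

The claim accrued on 18 November 2001, the date of the act.
The untolled deadline — 2 years after 18 November 2001 — is 18 November 2003.
Because the defendant's absence from the jurisdiction ran from 26 August 2003 to 19 December 2003, the deadline is extended by 115 days to 12 March 2004.
The period was tolled for 406 days by the pending related arbitration (13 February 2004 to 25 March 2005), pushing the deadline to 22 April 2005.
The other events in the timeline have no effect on the limitation period under the stated rules.
Filing on 10 June 2005 missed the 22 April 2005 deadline — the action is time-barred.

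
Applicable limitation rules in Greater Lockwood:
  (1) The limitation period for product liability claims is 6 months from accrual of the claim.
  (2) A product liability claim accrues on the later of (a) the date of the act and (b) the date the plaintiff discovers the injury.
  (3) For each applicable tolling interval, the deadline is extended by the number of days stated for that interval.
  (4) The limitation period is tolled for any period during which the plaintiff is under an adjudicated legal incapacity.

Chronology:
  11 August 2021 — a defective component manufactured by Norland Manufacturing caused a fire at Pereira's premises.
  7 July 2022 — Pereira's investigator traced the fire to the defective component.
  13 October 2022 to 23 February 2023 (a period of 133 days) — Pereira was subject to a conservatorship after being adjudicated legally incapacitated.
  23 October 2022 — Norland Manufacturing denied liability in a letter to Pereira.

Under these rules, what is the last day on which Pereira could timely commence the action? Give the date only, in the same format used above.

Because discovery on 7 July 2022 post-dates the 11 August 2021 act, accrual under the later-of rule falls on 7 July 2022.
Adding the 6 months base period to 7 July 2022 gives a deadline of 7 January 2023, before any tolling.
The period was tolled for 133 days by the plaintiff's legal incapacity (13 October 2022 to 23 February 2023), pushing the deadline to 20 May 2023.
Nothing else in the chronology tolls or restarts the period.

20 May 2023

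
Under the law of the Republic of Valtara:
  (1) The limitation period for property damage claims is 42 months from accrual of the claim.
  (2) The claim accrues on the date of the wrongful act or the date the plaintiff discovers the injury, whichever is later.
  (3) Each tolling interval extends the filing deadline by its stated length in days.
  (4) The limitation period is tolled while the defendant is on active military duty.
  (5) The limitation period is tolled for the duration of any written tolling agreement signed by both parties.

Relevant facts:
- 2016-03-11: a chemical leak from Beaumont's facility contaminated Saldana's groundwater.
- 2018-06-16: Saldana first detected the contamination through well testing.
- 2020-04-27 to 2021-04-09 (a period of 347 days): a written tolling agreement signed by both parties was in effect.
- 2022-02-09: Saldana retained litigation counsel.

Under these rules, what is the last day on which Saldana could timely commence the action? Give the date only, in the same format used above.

The claim accrued on 2018-06-16 — the later of the 2016-03-11 act and the 2018-06-16 discovery.
Adding the 42 months base period to 2018-06-16 gives a deadline of 2021-12-16, before any tolling.
Because the written tolling agreement ran from 2020-04-27 to 2021-04-09, the deadline is extended by 347 days to 2022-11-28.
The other events in the timeline have no effect on the limitation period under the stated rules.

2022-11-28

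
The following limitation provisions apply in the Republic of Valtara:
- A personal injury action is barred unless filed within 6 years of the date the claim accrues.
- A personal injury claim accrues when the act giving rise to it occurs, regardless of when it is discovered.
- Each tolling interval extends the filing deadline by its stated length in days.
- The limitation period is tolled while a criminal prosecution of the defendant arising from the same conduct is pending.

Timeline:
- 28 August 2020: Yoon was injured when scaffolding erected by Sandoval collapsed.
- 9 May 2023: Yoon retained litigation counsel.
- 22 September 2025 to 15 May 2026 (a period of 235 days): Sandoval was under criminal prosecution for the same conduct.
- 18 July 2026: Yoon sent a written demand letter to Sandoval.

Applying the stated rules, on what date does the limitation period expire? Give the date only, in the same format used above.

20 April 2027

The claim accrued on 28 August 2020, the date of the act.
Adding the 6 years base period to 28 August 2020 gives a deadline of 28 August 2026, before any tolling.
The pending criminal prosecution from 22 September 2025 to 15 May 2026 tolled the period for 235 days, extending the deadline to 20 April 2027.
Nothing else in the chronology tolls or restarts the period.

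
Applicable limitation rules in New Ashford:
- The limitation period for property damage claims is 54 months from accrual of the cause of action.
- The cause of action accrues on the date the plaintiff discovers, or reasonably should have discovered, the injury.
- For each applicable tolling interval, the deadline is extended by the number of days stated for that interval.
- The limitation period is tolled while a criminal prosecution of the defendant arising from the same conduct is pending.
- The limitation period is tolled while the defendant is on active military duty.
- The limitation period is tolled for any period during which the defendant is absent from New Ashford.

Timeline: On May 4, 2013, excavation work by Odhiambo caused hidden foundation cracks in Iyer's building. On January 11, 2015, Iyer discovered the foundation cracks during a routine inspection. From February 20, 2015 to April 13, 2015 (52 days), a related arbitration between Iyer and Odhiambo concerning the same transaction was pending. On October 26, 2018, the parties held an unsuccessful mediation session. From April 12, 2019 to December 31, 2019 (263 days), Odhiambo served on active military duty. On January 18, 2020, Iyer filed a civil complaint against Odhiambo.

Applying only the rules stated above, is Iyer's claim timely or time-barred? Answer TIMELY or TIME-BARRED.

TIMELY

The claim did not accrue until Iyer discovered the injury on January 11, 2015; the May 4, 2013 act date does not start the clock under the stated rule.
The untolled deadline — 54 months after January 11, 2015 — is July 11, 2019.
The period was tolled for 263 days by the defendant's active military service (April 12, 2019 to December 31, 2019), pushing the deadline to March 30, 2020.
The pending related arbitration from February 20, 2015 to April 13, 2015 does not toll the period, because no stated rule makes a pending arbitration a tolling event.
None of the other events listed affects the running of the period under the stated rules.
Filing on January 18, 2020 beat the March 30, 2020 deadline — the action is timely.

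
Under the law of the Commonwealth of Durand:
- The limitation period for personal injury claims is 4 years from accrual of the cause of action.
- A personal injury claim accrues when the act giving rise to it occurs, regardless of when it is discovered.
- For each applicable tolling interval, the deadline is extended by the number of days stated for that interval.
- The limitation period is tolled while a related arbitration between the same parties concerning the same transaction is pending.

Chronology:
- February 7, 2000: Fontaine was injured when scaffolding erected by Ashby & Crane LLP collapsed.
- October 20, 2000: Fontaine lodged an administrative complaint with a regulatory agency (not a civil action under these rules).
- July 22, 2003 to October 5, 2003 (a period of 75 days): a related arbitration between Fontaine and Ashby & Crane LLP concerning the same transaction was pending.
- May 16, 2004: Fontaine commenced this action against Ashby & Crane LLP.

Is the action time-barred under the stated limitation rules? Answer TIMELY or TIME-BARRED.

TIME-BARRED

The cause of action accrued on February 7, 2000, the date of the act.
The untolled deadline — 4 years after February 7, 2000 — is February 7, 2004.
The period was tolled for 75 days by the pending related arbitration (July 22, 2003 to October 5, 2003), pushing the deadline to April 22, 2004.
The other events in the timeline have no effect on the limitation period under the stated rules.
Filing on May 16, 2004 missed the April 22, 2004 deadline — the action is time-barred.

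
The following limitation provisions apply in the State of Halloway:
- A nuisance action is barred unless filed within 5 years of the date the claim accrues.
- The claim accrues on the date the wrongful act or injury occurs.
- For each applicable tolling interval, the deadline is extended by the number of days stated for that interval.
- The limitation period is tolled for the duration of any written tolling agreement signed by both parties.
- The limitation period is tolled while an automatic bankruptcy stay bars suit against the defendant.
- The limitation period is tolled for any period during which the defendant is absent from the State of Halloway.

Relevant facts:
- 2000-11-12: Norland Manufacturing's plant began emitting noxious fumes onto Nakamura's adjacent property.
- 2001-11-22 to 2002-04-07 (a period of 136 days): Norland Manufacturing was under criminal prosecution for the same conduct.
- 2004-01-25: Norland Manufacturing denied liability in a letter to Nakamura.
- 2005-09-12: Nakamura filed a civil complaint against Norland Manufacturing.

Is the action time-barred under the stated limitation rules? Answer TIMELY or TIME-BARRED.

TIMELY

The claim accrued on 2000-11-12, when the wrongful act occurred.
Adding the 5 years base period to 2000-11-12 gives a deadline of 2005-11-12, before any tolling.
Although a criminal prosecution ran from 2001-11-22 to 2002-04-07, the stated rules do not make that a tolling event, so it is disregarded.
None of the other events listed affects the running of the period under the stated rules.
The 2005-09-12 filing precedes the 2005-11-12 deadline; the claim is timely.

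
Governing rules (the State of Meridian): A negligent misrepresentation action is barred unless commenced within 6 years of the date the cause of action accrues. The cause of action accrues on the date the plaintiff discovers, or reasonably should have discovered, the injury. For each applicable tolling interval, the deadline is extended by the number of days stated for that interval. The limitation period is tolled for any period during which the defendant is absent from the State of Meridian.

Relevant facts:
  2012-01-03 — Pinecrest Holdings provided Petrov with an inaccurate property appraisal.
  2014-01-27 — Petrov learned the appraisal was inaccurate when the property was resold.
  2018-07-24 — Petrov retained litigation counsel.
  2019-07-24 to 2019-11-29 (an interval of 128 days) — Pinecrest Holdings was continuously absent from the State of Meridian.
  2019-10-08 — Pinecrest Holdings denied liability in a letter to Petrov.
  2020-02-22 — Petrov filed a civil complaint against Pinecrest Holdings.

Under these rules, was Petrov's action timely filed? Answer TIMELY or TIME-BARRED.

TIMELY

Accrual is tied to discovery, so the period began on 2014-01-27 rather than on 2012-01-03 when the act occurred.
6 years from 2014-01-27 is 2020-01-27.
Because the defendant's absence from the jurisdiction ran from 2019-07-24 to 2019-11-29, the deadline is extended by 128 days to 2020-06-03.
The other events in the timeline have no effect on the limitation period under the stated rules.
Filing on 2020-02-22 beat the 2020-06-03 deadline — the action is timely.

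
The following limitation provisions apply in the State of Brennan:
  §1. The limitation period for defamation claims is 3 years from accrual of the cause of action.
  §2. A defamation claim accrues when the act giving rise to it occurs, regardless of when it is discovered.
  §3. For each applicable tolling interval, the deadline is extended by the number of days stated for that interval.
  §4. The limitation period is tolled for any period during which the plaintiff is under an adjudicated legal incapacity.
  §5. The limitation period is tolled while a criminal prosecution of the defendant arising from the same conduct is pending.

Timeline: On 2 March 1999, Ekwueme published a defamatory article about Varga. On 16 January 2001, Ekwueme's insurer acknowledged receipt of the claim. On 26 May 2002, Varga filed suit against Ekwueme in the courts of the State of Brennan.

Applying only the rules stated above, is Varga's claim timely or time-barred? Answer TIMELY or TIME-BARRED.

The claim accrued on 2 March 1999, when the wrongful act occurred.
Adding the 3 years base period to 2 March 1999 gives a deadline of 2 March 2002, before any tolling.
None of the other events listed affects the running of the period under the stated rules.
The 26 May 2002 filing falls after the 2 March 2002 deadline; the claim is time-barred.

TIME-BARRED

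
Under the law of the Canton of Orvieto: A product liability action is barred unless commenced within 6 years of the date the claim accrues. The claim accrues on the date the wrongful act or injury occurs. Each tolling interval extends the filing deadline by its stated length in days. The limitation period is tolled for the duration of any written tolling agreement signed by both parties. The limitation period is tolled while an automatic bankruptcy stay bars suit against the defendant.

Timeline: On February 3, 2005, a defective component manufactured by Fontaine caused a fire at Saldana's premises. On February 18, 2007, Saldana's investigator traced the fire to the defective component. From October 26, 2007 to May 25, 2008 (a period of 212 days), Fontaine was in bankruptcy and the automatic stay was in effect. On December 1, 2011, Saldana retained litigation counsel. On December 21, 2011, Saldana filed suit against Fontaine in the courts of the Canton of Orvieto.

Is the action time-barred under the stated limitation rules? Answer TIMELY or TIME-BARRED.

TIME-BARRED

Because the rule ties accrual to occurrence, the claim accrued on February 3, 2005, not on the February 18, 2007 discovery date.
Adding the 6 years base period to February 3, 2005 gives a deadline of February 3, 2011, before any tolling.
Because the automatic bankruptcy stay ran from October 26, 2007 to May 25, 2008, the deadline is extended by 212 days to September 3, 2011.
The other events in the timeline have no effect on the limitation period under the stated rules.
Saldana filed on December 21, 2011, after the September 3, 2011 deadline, so the action is time-barred.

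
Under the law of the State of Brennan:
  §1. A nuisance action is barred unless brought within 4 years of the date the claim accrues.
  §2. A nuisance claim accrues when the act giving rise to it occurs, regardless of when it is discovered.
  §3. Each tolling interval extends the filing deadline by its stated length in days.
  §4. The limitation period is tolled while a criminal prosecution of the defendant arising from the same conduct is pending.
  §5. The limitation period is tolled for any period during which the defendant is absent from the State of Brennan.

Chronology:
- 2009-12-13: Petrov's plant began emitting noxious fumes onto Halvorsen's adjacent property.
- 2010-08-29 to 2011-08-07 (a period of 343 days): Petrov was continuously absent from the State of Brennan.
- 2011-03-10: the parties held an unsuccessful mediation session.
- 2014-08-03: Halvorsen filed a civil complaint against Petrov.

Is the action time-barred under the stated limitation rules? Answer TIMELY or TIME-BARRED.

TIMELY

The limitation period began to run on 2009-12-13.
4 years from 2009-12-13 is 2013-12-13.
The defendant's absence from the jurisdiction from 2010-08-29 to 2011-08-07 tolled the period for 343 days, extending the deadline to 2014-11-21.
Nothing else in the chronology tolls or restarts the period.
The 2014-08-03 filing precedes the 2014-11-21 deadline; the claim is timely.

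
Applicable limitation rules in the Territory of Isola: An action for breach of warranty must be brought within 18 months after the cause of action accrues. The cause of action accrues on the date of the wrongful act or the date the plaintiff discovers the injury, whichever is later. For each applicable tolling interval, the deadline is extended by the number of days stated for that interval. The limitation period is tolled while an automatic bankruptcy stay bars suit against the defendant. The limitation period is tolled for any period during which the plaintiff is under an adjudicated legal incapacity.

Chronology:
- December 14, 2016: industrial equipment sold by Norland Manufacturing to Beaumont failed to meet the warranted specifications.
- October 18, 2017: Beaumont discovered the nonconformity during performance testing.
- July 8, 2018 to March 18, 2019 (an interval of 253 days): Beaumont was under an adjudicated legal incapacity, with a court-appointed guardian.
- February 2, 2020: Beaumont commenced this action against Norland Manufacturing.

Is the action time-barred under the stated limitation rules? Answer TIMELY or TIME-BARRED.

The claim accrued on October 18, 2017 — the later of the December 14, 2016 act and the October 18, 2017 discovery.
Adding the 18 months base period to October 18, 2017 gives a deadline of April 18, 2019, before any tolling.
Because the plaintiff's legal incapacity ran from July 8, 2018 to March 18, 2019, the deadline is extended by 253 days to December 27, 2019.
Filing on February 2, 2020 missed the December 27, 2019 deadline — the action is time-barred.

TIME-BARRED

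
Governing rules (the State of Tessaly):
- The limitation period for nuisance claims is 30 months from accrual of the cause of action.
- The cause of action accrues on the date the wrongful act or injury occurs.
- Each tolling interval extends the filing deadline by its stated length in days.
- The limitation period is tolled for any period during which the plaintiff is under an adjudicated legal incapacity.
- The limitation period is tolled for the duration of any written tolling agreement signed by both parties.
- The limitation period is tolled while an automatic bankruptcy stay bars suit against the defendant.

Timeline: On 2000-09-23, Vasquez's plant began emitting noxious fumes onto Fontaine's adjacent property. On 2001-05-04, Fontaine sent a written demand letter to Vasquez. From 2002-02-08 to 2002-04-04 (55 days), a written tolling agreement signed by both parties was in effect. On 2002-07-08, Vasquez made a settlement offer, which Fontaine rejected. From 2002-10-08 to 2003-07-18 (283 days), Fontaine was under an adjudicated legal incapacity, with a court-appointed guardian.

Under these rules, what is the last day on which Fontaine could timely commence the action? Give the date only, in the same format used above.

2004-02-24

The limitation period began to run on 2000-09-23.
The untolled deadline — 30 months after 2000-09-23 — is 2003-03-23.
The period was tolled for 55 days by the written tolling agreement (2002-02-08 to 2002-04-04), pushing the deadline to 2003-05-17.
Because the plaintiff's legal incapacity ran from 2002-10-08 to 2003-07-18, the deadline is extended by 283 days to 2004-02-24.
Nothing else in the chronology tolls or restarts the period.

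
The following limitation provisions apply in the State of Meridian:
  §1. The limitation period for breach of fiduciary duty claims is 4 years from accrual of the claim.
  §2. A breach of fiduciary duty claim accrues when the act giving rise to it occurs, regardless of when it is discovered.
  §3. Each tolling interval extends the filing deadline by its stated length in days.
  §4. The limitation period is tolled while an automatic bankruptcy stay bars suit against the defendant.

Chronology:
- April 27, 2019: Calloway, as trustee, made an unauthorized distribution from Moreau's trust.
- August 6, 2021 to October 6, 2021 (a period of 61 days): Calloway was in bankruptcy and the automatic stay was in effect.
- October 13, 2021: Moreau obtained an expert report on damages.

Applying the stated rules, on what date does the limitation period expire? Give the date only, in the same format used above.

June 27, 2023

The claim accrued on April 27, 2019, when the wrongful act occurred.
4 years from April 27, 2019 is April 27, 2023.
The automatic bankruptcy stay from August 6, 2021 to October 6, 2021 tolled the period for 61 days, extending the deadline to June 27, 2023.
The other events in the timeline have no effect on the limitation period under the stated rules.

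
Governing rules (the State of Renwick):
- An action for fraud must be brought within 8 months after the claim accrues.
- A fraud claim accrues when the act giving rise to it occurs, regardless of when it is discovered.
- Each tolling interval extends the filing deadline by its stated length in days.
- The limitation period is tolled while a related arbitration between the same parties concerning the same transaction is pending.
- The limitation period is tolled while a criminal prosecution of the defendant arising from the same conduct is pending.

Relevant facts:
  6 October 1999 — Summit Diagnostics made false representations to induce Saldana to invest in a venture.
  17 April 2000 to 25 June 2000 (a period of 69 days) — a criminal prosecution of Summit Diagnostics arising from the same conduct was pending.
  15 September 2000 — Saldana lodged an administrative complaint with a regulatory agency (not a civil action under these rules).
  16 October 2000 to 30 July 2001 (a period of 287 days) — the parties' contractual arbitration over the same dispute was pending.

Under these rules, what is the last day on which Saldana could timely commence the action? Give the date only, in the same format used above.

14 August 2000

The claim accrued on 6 October 1999, when the wrongful act occurred.
The untolled deadline — 8 months after 6 October 1999 — is 6 June 2000.
The pending criminal prosecution from 17 April 2000 to 25 June 2000 tolled the period for 69 days, extending the deadline to 14 August 2000.
By the time the pending related arbitration began on 16 October 2000, the limitation period had already expired on 14 August 2000; that interval cannot revive it.
None of the other events listed affects the running of the period under the stated rules.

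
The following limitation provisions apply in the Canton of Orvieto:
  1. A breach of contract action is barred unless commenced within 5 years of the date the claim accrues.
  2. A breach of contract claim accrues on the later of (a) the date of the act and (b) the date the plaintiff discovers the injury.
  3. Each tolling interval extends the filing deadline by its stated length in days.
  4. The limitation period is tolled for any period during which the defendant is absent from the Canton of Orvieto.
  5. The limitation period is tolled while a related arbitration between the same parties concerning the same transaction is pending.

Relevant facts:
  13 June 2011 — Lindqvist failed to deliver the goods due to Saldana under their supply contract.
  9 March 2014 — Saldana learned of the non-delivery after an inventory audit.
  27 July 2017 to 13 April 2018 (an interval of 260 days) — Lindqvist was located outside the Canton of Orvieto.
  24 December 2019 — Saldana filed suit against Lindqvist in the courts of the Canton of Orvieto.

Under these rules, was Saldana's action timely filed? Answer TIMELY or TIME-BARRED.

TIME-BARRED

The claim accrued on 9 March 2014 — the later of the 13 June 2011 act and the 9 March 2014 discovery.
5 years from 9 March 2014 is 9 March 2019.
Because the defendant's absence from the jurisdiction ran from 27 July 2017 to 13 April 2018, the deadline is extended by 260 days to 24 November 2019.
The 24 December 2019 filing falls after the 24 November 2019 deadline; the claim is time-barred.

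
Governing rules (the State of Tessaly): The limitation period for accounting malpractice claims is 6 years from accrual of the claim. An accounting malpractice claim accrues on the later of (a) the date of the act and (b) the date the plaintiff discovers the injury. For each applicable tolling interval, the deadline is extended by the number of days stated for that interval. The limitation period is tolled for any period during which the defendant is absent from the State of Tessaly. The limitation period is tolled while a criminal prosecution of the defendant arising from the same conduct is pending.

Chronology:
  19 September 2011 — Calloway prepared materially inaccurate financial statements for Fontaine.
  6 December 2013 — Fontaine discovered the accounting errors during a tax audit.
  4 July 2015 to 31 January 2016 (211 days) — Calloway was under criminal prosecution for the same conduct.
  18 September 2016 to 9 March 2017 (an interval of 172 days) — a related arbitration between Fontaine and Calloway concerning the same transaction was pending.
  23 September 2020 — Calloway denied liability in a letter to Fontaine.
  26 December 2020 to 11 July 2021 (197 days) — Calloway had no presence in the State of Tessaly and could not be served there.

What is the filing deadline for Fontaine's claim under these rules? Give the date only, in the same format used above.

The claim accrued on 6 December 2013 — the later of the 19 September 2011 act and the 6 December 2013 discovery.
6 years from 6 December 2013 is 6 December 2019.
Because the pending criminal prosecution ran from 4 July 2015 to 31 January 2016, the deadline is extended by 211 days to 4 July 2020.
The defendant's absence from the jurisdiction from 26 December 2020 to 11 July 2021 began after the period had already run on 4 July 2020, so it has no tolling effect.
The pending related arbitration from 18 September 2016 to 9 March 2017 does not toll the period, because no stated rule makes a pending arbitration a tolling event.
The other events in the timeline have no effect on the limitation period under the stated rules.

4 July 2020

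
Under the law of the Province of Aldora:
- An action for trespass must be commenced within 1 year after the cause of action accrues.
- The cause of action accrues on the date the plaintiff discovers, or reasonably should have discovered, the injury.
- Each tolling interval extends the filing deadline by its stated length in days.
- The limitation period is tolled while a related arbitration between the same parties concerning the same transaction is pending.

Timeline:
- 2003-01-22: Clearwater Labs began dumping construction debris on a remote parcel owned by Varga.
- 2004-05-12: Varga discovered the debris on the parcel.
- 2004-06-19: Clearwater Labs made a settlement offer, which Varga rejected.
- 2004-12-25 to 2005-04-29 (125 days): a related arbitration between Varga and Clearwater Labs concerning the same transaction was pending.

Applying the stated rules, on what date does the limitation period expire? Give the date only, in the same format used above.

2005-09-14

Under the discovery rule, the claim accrued on 2004-05-12, when Varga discovered the injury — not on the 2003-01-22 date of the underlying act.
The untolled deadline — 1 year after 2004-05-12 — is 2005-05-12.
The pending related arbitration from 2004-12-25 to 2005-04-29 tolled the period for 125 days, extending the deadline to 2005-09-14.
None of the other events listed affects the running of the period under the stated rules.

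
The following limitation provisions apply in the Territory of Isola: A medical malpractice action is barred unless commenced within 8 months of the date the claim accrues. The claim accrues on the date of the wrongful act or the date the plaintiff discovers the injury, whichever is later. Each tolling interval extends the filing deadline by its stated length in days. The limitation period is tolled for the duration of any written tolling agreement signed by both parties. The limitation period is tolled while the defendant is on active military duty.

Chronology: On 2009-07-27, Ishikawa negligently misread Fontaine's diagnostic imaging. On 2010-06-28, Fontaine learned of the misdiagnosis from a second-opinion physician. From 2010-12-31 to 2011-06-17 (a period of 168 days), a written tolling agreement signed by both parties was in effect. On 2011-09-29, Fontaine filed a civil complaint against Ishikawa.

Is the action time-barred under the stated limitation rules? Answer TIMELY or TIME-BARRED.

The claim accrued on 2010-06-28 — the later of the 2009-07-27 act and the 2010-06-28 discovery.
Adding the 8 months base period to 2010-06-28 gives a deadline of 2011-02-28, before any tolling.
The period was tolled for 168 days by the written tolling agreement (2010-12-31 to 2011-06-17), pushing the deadline to 2011-08-15.
The 2011-09-29 filing falls after the 2011-08-15 deadline; the claim is time-barred.

TIME-BARRED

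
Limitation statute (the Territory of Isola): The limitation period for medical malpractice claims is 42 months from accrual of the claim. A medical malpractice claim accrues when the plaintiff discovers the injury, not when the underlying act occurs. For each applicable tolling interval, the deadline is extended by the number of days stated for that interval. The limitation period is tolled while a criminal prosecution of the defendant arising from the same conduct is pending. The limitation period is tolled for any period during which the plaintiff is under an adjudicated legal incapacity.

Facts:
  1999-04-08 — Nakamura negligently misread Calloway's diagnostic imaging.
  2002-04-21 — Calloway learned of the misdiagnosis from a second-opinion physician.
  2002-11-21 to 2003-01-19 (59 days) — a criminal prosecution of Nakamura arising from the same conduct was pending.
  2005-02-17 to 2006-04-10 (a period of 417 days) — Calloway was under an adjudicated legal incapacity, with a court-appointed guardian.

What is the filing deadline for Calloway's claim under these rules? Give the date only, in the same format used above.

Under the discovery rule, the claim accrued on 2002-04-21, when Calloway discovered the injury — not on the 1999-04-08 date of the underlying act.
The untolled deadline — 42 months after 2002-04-21 — is 2005-10-21.
The period was tolled for 59 days by the pending criminal prosecution (2002-11-21 to 2003-01-19), pushing the deadline to 2005-12-19.
Because the plaintiff's legal incapacity ran from 2005-02-17 to 2006-04-10, the deadline is extended by 417 days to 2007-02-09.

2007-02-09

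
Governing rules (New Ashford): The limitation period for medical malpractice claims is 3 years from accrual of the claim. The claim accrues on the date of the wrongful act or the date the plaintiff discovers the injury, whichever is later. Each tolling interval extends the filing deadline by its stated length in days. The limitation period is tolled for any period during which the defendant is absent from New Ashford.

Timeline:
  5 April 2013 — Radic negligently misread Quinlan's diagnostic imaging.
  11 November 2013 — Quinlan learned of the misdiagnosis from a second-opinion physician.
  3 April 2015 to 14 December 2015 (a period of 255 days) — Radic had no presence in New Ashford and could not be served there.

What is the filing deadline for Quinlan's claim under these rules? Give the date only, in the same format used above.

Because discovery on 11 November 2013 post-dates the 5 April 2013 act, accrual under the later-of rule falls on 11 November 2013.
3 years from 11 November 2013 is 11 November 2016.
Because the defendant's absence from the jurisdiction ran from 3 April 2015 to 14 December 2015, the deadline is extended by 255 days to 24 July 2017.

24 July 2017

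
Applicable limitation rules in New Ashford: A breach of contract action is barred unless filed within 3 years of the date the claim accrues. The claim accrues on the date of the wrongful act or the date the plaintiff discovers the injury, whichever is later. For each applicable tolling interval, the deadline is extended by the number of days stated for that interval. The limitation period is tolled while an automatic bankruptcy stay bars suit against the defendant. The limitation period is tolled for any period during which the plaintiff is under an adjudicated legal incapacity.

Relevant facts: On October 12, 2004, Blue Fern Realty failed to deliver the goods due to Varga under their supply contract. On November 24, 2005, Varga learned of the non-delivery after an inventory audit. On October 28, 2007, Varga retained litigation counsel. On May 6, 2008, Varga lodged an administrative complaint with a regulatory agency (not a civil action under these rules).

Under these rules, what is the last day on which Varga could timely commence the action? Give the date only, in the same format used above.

November 24, 2008

The claim accrued on November 24, 2005 — the later of the October 12, 2004 act and the November 24, 2005 discovery.
The untolled deadline — 3 years after November 24, 2005 — is November 24, 2008.
Nothing else in the chronology tolls or restarts the period.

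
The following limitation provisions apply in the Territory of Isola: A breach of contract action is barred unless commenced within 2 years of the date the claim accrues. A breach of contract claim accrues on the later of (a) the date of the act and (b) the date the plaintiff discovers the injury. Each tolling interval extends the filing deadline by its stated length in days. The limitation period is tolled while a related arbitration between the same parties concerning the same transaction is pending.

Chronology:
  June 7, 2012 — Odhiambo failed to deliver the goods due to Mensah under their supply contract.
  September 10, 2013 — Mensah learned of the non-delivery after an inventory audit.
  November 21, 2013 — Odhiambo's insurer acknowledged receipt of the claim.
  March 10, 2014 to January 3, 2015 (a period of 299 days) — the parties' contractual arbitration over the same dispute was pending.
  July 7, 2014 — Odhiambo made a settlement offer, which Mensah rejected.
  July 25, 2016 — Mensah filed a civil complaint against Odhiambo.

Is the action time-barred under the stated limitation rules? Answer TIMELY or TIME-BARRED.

TIME-BARRED

The claim accrued on September 10, 2013 — the later of the June 7, 2012 act and the September 10, 2013 discovery.
2 years from September 10, 2013 is September 10, 2015.
The period was tolled for 299 days by the pending related arbitration (March 10, 2014 to January 3, 2015), pushing the deadline to July 5, 2016.
Nothing else in the chronology tolls or restarts the period.
Mensah filed on July 25, 2016, after the July 5, 2016 deadline, so the action is time-barred.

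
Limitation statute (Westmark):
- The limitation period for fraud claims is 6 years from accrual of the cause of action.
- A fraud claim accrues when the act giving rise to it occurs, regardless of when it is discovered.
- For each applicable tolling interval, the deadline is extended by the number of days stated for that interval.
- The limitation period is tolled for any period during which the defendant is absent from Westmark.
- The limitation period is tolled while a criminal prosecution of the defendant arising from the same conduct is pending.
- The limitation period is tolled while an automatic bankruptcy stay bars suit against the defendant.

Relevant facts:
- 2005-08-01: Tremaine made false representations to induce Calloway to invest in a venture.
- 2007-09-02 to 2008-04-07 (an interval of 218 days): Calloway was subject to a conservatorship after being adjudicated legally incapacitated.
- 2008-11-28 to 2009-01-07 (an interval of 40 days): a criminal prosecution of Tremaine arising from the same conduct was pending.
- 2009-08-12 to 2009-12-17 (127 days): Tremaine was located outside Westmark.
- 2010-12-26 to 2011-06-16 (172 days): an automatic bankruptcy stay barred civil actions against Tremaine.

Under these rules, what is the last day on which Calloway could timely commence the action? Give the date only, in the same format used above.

2012-07-05

The limitation period began to run on 2005-08-01.
6 years from 2005-08-01 is 2011-08-01.
Because the pending criminal prosecution ran from 2008-11-28 to 2009-01-07, the deadline is extended by 40 days to 2011-09-10.
The period was tolled for 127 days by the defendant's absence from the jurisdiction (2009-08-12 to 2009-12-17), pushing the deadline to 2012-01-15.
The automatic bankruptcy stay from 2010-12-26 to 2011-06-16 tolled the period for 172 days, extending the deadline to 2012-07-05.
Although the plaintiff's incapacity ran from 2007-09-02 to 2008-04-07, the stated rules do not make that a tolling event, so it is disregarded.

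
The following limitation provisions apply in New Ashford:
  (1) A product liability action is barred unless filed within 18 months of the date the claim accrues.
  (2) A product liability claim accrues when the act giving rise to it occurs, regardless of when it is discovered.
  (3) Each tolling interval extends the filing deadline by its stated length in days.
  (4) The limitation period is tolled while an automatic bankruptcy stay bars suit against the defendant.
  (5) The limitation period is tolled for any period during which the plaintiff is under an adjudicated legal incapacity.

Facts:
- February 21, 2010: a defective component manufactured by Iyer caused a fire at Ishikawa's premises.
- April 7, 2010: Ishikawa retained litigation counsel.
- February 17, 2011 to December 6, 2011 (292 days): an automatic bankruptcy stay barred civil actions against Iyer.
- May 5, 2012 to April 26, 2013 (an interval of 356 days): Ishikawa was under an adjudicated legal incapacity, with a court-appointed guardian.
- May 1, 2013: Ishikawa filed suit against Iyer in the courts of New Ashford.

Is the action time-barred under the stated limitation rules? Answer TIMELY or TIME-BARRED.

The limitation period began to run on February 21, 2010.
Adding the 18 months base period to February 21, 2010 gives a deadline of August 21, 2011, before any tolling.
Because the automatic bankruptcy stay ran from February 17, 2011 to December 6, 2011, the deadline is extended by 292 days to June 8, 2012.
Because the plaintiff's legal incapacity ran from May 5, 2012 to April 26, 2013, the deadline is extended by 356 days to May 30, 2013.
The other events in the timeline have no effect on the limitation period under the stated rules.
Filing on May 1, 2013 beat the May 30, 2013 deadline — the action is timely.

TIMELY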